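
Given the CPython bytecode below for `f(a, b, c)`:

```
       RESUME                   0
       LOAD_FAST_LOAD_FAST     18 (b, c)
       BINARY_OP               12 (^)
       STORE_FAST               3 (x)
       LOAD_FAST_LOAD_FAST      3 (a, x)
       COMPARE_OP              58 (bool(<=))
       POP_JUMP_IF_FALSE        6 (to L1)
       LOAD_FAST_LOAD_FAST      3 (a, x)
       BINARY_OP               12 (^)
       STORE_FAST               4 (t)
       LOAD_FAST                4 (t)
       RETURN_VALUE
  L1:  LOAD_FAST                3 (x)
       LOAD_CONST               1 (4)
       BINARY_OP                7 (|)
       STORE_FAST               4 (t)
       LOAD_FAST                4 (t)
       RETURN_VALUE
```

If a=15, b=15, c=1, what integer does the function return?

14

LOAD_FAST_LOAD_FAST b,c → push 15,1. Stack: [15, 1]
BINARY_OP ^ → 15 ^ 1 = 14. Stack: [14]
STORE_FAST x → x=14. Stack: []
LOAD_FAST_LOAD_FAST a,x → push 15,14. Stack: [15, 14]
COMPARE_OP bool(<=) → 15 vs 14 = False. Stack: [False]
POP_JUMP_IF_FALSE → pop False; jump. Stack: []
LOAD_FAST x → push 14. Stack: [14]
LOAD_CONST → push 4. Stack: [14, 4]
BINARY_OP | → 14 | 4 = 14. Stack: [14]
STORE_FAST t → t=14. Stack: []
LOAD_FAST t → push 14. Stack: [14]
RETURN_VALUE → return 14.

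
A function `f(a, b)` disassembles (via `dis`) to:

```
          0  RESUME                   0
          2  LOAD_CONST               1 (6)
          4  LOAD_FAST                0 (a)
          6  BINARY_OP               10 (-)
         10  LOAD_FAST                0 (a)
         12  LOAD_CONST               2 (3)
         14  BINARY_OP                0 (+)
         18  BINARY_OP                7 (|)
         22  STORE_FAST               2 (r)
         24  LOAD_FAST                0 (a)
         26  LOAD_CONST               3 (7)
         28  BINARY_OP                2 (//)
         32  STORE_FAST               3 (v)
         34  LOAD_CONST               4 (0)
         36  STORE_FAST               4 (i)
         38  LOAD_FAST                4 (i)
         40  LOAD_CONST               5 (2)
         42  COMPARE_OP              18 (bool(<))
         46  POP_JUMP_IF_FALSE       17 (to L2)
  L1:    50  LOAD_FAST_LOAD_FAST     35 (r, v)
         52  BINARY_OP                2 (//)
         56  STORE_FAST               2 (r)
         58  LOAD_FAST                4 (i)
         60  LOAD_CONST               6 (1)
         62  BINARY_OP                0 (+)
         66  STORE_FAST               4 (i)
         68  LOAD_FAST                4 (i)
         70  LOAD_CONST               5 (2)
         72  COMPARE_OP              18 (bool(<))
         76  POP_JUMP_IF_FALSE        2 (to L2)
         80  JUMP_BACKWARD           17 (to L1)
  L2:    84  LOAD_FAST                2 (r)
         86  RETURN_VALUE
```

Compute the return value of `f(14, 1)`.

LOAD_CONST → push 6. Stack: [6]
LOAD_FAST a → push 14. Stack: [6, 14]
BINARY_OP - → 6 - 14 = -8. Stack: [-8]
LOAD_FAST a → push 14. Stack: [-8, 14]
LOAD_CONST → push 3. Stack: [-8, 14, 3]
BINARY_OP + → 14 + 3 = 17. Stack: [-8, 17]
BINARY_OP | → -8 | 17 = -7. Stack: [-7]
STORE_FAST r → r=-7. Stack: []
LOAD_FAST a → push 14. Stack: [14]
LOAD_CONST → push 7. Stack: [14, 7]
BINARY_OP // → 14 // 7 = 2. Stack: [2]
STORE_FAST v → v=2. Stack: []
LOAD_CONST → push 0. Stack: [0]
STORE_FAST i → i=0. Stack: []
LOAD_FAST i → push 0. Stack: [0]
LOAD_CONST → push 2. Stack: [0, 2]
COMPARE_OP bool(<) → 0 vs 2 = True. Stack: [True]
POP_JUMP_IF_FALSE → pop True; no jump. Stack: []
LOAD_FAST_LOAD_FAST r,v → push -7,2. Stack: [-7, 2]
BINARY_OP // → -7 // 2 = -4. Stack: [-4]
STORE_FAST r → r=-4. Stack: []
LOAD_FAST i → push 0. Stack: [0]
LOAD_CONST → push 1. Stack: [0, 1]
BINARY_OP + → 0 + 1 = 1. Stack: [1]
STORE_FAST i → i=1. Stack: []
LOAD_FAST i → push 1. Stack: [1]
LOAD_CONST → push 2. Stack: [1, 2]
COMPARE_OP bool(<) → 1 vs 2 = True. Stack: [True]
POP_JUMP_IF_FALSE → pop True; no jump. Stack: []
LOAD_FAST_LOAD_FAST r,v → push -4,2. Stack: [-4, 2]
BINARY_OP // → -4 // 2 = -2. Stack: [-2]
STORE_FAST r → r=-2. Stack: []
LOAD_FAST i → push 1. Stack: [1]
LOAD_CONST → push 1. Stack: [1, 1]
BINARY_OP + → 1 + 1 = 2. Stack: [2]
STORE_FAST i → i=2. Stack: []
LOAD_FAST i → push 2. Stack: [2]
LOAD_CONST → push 2. Stack: [2, 2]
COMPARE_OP bool(<) → 2 vs 2 = False. Stack: [False]
POP_JUMP_IF_FALSE → pop False; jump. Stack: []
LOAD_FAST r → push -2. Stack: [-2]
RETURN_VALUE → return -2.

-2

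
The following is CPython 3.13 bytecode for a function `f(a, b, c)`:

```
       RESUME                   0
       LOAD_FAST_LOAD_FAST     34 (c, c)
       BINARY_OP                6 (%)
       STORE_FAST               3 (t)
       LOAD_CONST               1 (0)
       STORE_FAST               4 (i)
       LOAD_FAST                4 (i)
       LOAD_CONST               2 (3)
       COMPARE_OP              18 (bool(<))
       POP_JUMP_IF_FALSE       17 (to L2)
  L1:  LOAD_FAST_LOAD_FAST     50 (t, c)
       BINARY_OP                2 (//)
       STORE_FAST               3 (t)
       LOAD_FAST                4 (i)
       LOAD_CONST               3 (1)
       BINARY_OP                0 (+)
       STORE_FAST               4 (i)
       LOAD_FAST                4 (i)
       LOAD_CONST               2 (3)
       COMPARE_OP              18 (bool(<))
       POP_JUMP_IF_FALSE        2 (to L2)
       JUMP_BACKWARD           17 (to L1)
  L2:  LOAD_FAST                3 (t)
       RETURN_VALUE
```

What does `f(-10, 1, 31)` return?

0

LOAD_FAST_LOAD_FAST c,c → push 31,31. Stack: [31, 31]
BINARY_OP % → 31 % 31 = 0. Stack: [0]
STORE_FAST t → t=0. Stack: []
LOAD_CONST → push 0. Stack: [0]
STORE_FAST i → i=0. Stack: []
LOAD_FAST i → push 0. Stack: [0]
LOAD_CONST → push 3. Stack: [0, 3]
COMPARE_OP bool(<) → 0 vs 3 = True. Stack: [True]
POP_JUMP_IF_FALSE → pop True; no jump. Stack: []
LOAD_FAST_LOAD_FAST t,c → push 0,31. Stack: [0, 31]
BINARY_OP // → 0 // 31 = 0. Stack: [0]
STORE_FAST t → t=0. Stack: []
LOAD_FAST i → push 0. Stack: [0]
LOAD_CONST → push 1. Stack: [0, 1]
BINARY_OP + → 0 + 1 = 1. Stack: [1]
STORE_FAST i → i=1. Stack: []
LOAD_FAST i → push 1. Stack: [1]
LOAD_CONST → push 3. Stack: [1, 3]
COMPARE_OP bool(<) → 1 vs 3 = True. Stack: [True]
POP_JUMP_IF_FALSE → pop True; no jump. Stack: []
LOAD_FAST_LOAD_FAST t,c → push 0,31. Stack: [0, 31]
BINARY_OP // → 0 // 31 = 0. Stack: [0]
STORE_FAST t → t=0. Stack: []
LOAD_FAST i → push 1. Stack: [1]
LOAD_CONST → push 1. Stack: [1, 1]
BINARY_OP + → 1 + 1 = 2. Stack: [2]
STORE_FAST i → i=2. Stack: []
LOAD_FAST i → push 2. Stack: [2]
LOAD_CONST → push 3. Stack: [2, 3]
COMPARE_OP bool(<) → 2 vs 3 = True. Stack: [True]
POP_JUMP_IF_FALSE → pop True; no jump. Stack: []
LOAD_FAST_LOAD_FAST t,c → push 0,31. Stack: [0, 31]
BINARY_OP // → 0 // 31 = 0. Stack: [0]
STORE_FAST t → t=0. Stack: []
LOAD_FAST i → push 2. Stack: [2]
LOAD_CONST → push 1. Stack: [2, 1]
BINARY_OP + → 2 + 1 = 3. Stack: [3]
STORE_FAST i → i=3. Stack: []
LOAD_FAST i → push 3. Stack: [3]
LOAD_CONST → push 3. Stack: [3, 3]
COMPARE_OP bool(<) → 3 vs 3 = False. Stack: [False]
POP_JUMP_IF_FALSE → pop False; jump. Stack: []
LOAD_FAST t → push 0. Stack: [0]
RETURN_VALUE → return 0.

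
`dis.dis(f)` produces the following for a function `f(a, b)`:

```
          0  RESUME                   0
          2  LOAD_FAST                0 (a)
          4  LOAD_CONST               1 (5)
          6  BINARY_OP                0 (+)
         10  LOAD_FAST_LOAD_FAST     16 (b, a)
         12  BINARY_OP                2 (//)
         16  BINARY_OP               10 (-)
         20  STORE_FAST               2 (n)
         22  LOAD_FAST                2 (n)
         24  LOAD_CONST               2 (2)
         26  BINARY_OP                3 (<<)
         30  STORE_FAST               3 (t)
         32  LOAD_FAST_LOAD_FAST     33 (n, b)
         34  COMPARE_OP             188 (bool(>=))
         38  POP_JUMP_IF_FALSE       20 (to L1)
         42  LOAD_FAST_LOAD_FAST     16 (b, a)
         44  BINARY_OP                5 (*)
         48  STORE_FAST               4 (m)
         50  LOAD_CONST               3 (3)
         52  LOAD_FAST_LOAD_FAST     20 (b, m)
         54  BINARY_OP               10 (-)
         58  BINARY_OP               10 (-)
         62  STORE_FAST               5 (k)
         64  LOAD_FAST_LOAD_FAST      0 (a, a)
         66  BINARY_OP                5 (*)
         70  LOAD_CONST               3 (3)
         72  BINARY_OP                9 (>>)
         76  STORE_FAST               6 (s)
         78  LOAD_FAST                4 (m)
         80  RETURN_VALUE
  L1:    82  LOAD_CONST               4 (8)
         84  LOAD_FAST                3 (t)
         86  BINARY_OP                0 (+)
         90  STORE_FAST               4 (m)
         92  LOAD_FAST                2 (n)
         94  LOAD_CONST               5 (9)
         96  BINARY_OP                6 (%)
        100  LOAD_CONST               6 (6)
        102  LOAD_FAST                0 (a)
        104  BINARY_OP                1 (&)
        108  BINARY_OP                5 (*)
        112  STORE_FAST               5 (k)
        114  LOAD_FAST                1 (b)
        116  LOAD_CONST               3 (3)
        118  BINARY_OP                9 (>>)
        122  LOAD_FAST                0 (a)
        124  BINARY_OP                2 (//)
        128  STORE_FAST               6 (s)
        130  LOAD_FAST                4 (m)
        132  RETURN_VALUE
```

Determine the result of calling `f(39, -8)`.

-312

LOAD_FAST a → push 39. Stack: [39]
LOAD_CONST → push 5. Stack: [39, 5]
BINARY_OP + → 39 + 5 = 44. Stack: [44]
LOAD_FAST_LOAD_FAST b,a → push -8,39. Stack: [44, -8, 39]
BINARY_OP // → -8 // 39 = -1. Stack: [44, -1]
BINARY_OP - → 44 - -1 = 45. Stack: [45]
STORE_FAST n → n=45. Stack: []
LOAD_FAST n → push 45. Stack: [45]
LOAD_CONST → push 2. Stack: [45, 2]
BINARY_OP << → 45 << 2 = 180. Stack: [180]
STORE_FAST t → t=180. Stack: []
LOAD_FAST_LOAD_FAST n,b → push 45,-8. Stack: [45, -8]
COMPARE_OP bool(>=) → 45 vs -8 = True. Stack: [True]
POP_JUMP_IF_FALSE → pop True; no jump. Stack: []
LOAD_FAST_LOAD_FAST b,a → push -8,39. Stack: [-8, 39]
BINARY_OP * → -8 * 39 = -312. Stack: [-312]
STORE_FAST m → m=-312. Stack: []
LOAD_CONST → push 3. Stack: [3]
LOAD_FAST_LOAD_FAST b,m → push -8,-312. Stack: [3, -8, -312]
BINARY_OP - → -8 - -312 = 304. Stack: [3, 304]
BINARY_OP - → 3 - 304 = -301. Stack: [-301]
STORE_FAST k → k=-301. Stack: []
LOAD_FAST_LOAD_FAST a,a → push 39,39. Stack: [39, 39]
BINARY_OP * → 39 * 39 = 1521. Stack: [1521]
LOAD_CONST → push 3. Stack: [1521, 3]
BINARY_OP >> → 1521 >> 3 = 190. Stack: [190]
STORE_FAST s → s=190. Stack: []
LOAD_FAST m → push -312. Stack: [-312]
RETURN_VALUE → return -312.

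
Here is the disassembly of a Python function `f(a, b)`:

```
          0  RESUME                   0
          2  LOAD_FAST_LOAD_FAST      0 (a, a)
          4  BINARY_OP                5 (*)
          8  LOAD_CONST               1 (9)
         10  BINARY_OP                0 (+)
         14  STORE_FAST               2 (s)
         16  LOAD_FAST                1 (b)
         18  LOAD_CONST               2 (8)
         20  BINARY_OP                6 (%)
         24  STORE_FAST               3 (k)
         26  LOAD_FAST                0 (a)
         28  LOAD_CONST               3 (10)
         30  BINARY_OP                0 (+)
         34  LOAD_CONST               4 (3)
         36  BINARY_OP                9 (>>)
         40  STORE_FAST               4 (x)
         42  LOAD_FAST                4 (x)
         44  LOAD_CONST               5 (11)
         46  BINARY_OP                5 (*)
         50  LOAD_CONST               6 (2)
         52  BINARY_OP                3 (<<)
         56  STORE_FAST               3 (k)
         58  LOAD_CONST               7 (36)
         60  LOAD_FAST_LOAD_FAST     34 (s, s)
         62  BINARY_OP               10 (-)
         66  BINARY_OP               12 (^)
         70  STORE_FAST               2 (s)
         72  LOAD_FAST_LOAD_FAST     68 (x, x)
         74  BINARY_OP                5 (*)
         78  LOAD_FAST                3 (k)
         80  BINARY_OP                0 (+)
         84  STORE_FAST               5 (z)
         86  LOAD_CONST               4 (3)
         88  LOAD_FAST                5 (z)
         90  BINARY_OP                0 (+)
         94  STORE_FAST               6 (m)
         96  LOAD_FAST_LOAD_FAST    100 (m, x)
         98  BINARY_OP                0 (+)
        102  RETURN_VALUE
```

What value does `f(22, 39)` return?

LOAD_FAST_LOAD_FAST a,a → push 22,22. Stack: [22, 22]
BINARY_OP * → 22 * 22 = 484. Stack: [484]
LOAD_CONST → push 9. Stack: [484, 9]
BINARY_OP + → 484 + 9 = 493. Stack: [493]
STORE_FAST s → s=493. Stack: []
LOAD_FAST b → push 39. Stack: [39]
LOAD_CONST → push 8. Stack: [39, 8]
BINARY_OP % → 39 % 8 = 7. Stack: [7]
STORE_FAST k → k=7. Stack: []
LOAD_FAST a → push 22. Stack: [22]
LOAD_CONST → push 10. Stack: [22, 10]
BINARY_OP + → 22 + 10 = 32. Stack: [32]
LOAD_CONST → push 3. Stack: [32, 3]
BINARY_OP >> → 32 >> 3 = 4. Stack: [4]
STORE_FAST x → x=4. Stack: []
LOAD_FAST x → push 4. Stack: [4]
LOAD_CONST → push 11. Stack: [4, 11]
BINARY_OP * → 4 * 11 = 44. Stack: [44]
LOAD_CONST → push 2. Stack: [44, 2]
BINARY_OP << → 44 << 2 = 176. Stack: [176]
STORE_FAST k → k=176. Stack: []
LOAD_CONST → push 36. Stack: [36]
LOAD_FAST_LOAD_FAST s,s → push 493,493. Stack: [36, 493, 493]
BINARY_OP - → 493 - 493 = 0. Stack: [36, 0]
BINARY_OP ^ → 36 ^ 0 = 36. Stack: [36]
STORE_FAST s → s=36. Stack: []
LOAD_FAST_LOAD_FAST x,x → push 4,4. Stack: [4, 4]
BINARY_OP * → 4 * 4 = 16. Stack: [16]
LOAD_FAST k → push 176. Stack: [16, 176]
BINARY_OP + → 16 + 176 = 192. Stack: [192]
STORE_FAST z → z=192. Stack: []
LOAD_CONST → push 3. Stack: [3]
LOAD_FAST z → push 192. Stack: [3, 192]
BINARY_OP + → 3 + 192 = 195. Stack: [195]
STORE_FAST m → m=195. Stack: []
LOAD_FAST_LOAD_FAST m,x → push 195,4. Stack: [195, 4]
BINARY_OP + → 195 + 4 = 199. Stack: [199]
RETURN_VALUE → return 199.

199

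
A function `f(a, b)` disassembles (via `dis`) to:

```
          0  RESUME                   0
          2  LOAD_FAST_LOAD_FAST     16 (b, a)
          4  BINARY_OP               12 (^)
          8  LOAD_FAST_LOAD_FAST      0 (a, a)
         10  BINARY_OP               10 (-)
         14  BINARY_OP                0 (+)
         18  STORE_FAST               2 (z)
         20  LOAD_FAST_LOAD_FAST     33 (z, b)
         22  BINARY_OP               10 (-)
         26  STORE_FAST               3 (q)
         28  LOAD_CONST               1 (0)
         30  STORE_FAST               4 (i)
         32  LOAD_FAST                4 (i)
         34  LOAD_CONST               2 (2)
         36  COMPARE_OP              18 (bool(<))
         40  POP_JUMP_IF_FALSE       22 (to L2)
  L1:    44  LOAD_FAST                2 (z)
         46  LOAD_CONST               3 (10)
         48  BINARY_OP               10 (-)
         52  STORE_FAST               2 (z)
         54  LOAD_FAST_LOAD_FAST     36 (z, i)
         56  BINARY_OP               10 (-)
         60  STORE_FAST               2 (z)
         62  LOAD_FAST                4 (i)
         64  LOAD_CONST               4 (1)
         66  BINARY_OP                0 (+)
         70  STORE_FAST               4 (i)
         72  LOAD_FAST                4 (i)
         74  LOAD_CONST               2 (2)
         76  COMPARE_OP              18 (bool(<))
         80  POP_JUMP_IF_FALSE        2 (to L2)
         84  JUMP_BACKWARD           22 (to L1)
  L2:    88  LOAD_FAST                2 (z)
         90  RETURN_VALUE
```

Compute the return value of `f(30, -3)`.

-50

LOAD_FAST_LOAD_FAST b,a → push -3,30. Stack: [-3, 30]
BINARY_OP ^ → -3 ^ 30 = -29. Stack: [-29]
LOAD_FAST_LOAD_FAST a,a → push 30,30. Stack: [-29, 30, 30]
BINARY_OP - → 30 - 30 = 0. Stack: [-29, 0]
BINARY_OP + → -29 + 0 = -29. Stack: [-29]
STORE_FAST z → z=-29. Stack: []
LOAD_FAST_LOAD_FAST z,b → push -29,-3. Stack: [-29, -3]
BINARY_OP - → -29 - -3 = -26. Stack: [-26]
STORE_FAST q → q=-26. Stack: []
LOAD_CONST → push 0. Stack: [0]
STORE_FAST i → i=0. Stack: []
LOAD_FAST i → push 0. Stack: [0]
LOAD_CONST → push 2. Stack: [0, 2]
COMPARE_OP bool(<) → 0 vs 2 = True. Stack: [True]
POP_JUMP_IF_FALSE → pop True; no jump. Stack: []
LOAD_FAST z → push -29. Stack: [-29]
LOAD_CONST → push 10. Stack: [-29, 10]
BINARY_OP - → -29 - 10 = -39. Stack: [-39]
STORE_FAST z → z=-39. Stack: []
LOAD_FAST_LOAD_FAST z,i → push -39,0. Stack: [-39, 0]
BINARY_OP - → -39 - 0 = -39. Stack: [-39]
STORE_FAST z → z=-39. Stack: []
LOAD_FAST i → push 0. Stack: [0]
LOAD_CONST → push 1. Stack: [0, 1]
BINARY_OP + → 0 + 1 = 1. Stack: [1]
STORE_FAST i → i=1. Stack: []
LOAD_FAST i → push 1. Stack: [1]
LOAD_CONST → push 2. Stack: [1, 2]
COMPARE_OP bool(<) → 1 vs 2 = True. Stack: [True]
POP_JUMP_IF_FALSE → pop True; no jump. Stack: []
LOAD_FAST z → push -39. Stack: [-39]
LOAD_CONST → push 10. Stack: [-39, 10]
BINARY_OP - → -39 - 10 = -49. Stack: [-49]
STORE_FAST z → z=-49. Stack: []
LOAD_FAST_LOAD_FAST z,i → push -49,1. Stack: [-49, 1]
BINARY_OP - → -49 - 1 = -50. Stack: [-50]
STORE_FAST z → z=-50. Stack: []
LOAD_FAST i → push 1. Stack: [1]
LOAD_CONST → push 1. Stack: [1, 1]
BINARY_OP + → 1 + 1 = 2. Stack: [2]
STORE_FAST i → i=2. Stack: []
LOAD_FAST i → push 2. Stack: [2]
LOAD_CONST → push 2. Stack: [2, 2]
COMPARE_OP bool(<) → 2 vs 2 = False. Stack: [False]
POP_JUMP_IF_FALSE → pop False; jump. Stack: []
LOAD_FAST z → push -50. Stack: [-50]
RETURN_VALUE → return -50.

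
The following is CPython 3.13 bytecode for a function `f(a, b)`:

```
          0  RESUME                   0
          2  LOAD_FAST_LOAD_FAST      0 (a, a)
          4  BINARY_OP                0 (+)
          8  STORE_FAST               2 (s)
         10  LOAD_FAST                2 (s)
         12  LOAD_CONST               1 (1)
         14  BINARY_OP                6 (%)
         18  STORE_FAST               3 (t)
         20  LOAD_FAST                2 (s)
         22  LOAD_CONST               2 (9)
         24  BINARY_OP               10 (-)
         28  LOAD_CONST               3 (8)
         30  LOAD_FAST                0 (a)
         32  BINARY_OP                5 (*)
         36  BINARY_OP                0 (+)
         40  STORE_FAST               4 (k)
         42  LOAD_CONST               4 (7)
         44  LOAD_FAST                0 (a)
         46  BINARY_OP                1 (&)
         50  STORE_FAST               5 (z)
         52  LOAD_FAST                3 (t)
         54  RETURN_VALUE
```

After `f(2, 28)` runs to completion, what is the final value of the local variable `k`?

11

LOAD_FAST_LOAD_FAST a,a → push 2,2. Stack: [2, 2]
BINARY_OP + → 2 + 2 = 4. Stack: [4]
STORE_FAST s → s=4. Stack: []
LOAD_FAST s → push 4. Stack: [4]
LOAD_CONST → push 1. Stack: [4, 1]
BINARY_OP % → 4 % 1 = 0. Stack: [0]
STORE_FAST t → t=0. Stack: []
LOAD_FAST s → push 4. Stack: [4]
LOAD_CONST → push 9. Stack: [4, 9]
BINARY_OP - → 4 - 9 = -5. Stack: [-5]
LOAD_CONST → push 8. Stack: [-5, 8]
LOAD_FAST a → push 2. Stack: [-5, 8, 2]
BINARY_OP * → 8 * 2 = 16. Stack: [-5, 16]
BINARY_OP + → -5 + 16 = 11. Stack: [11]
STORE_FAST k → k=11. Stack: []
LOAD_CONST → push 7. Stack: [7]
LOAD_FAST a → push 2. Stack: [7, 2]
BINARY_OP & → 7 & 2 = 2. Stack: [2]
STORE_FAST z → z=2. Stack: []
LOAD_FAST t → push 0. Stack: [0]
RETURN_VALUE → return 0.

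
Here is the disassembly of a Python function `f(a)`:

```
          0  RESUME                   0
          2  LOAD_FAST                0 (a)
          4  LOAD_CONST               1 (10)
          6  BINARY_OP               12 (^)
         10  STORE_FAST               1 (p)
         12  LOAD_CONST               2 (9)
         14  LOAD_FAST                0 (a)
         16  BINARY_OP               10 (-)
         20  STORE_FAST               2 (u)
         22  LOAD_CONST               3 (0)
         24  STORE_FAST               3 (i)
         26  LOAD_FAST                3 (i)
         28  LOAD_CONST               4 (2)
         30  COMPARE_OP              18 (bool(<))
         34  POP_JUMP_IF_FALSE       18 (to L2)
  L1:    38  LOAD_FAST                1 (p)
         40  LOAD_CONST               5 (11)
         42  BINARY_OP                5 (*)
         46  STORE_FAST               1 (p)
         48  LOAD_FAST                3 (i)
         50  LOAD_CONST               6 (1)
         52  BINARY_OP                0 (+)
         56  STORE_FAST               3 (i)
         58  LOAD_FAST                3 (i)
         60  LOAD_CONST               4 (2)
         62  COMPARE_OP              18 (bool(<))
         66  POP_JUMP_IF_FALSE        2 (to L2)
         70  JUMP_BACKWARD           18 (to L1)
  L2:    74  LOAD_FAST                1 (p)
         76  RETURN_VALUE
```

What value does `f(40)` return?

4114

LOAD_FAST a → push 40. Stack: [40]
LOAD_CONST → push 10. Stack: [40, 10]
BINARY_OP ^ → 40 ^ 10 = 34. Stack: [34]
STORE_FAST p → p=34. Stack: []
LOAD_CONST → push 9. Stack: [9]
LOAD_FAST a → push 40. Stack: [9, 40]
BINARY_OP - → 9 - 40 = -31. Stack: [-31]
STORE_FAST u → u=-31. Stack: []
LOAD_CONST → push 0. Stack: [0]
STORE_FAST i → i=0. Stack: []
LOAD_FAST i → push 0. Stack: [0]
LOAD_CONST → push 2. Stack: [0, 2]
COMPARE_OP bool(<) → 0 vs 2 = True. Stack: [True]
POP_JUMP_IF_FALSE → pop True; no jump. Stack: []
LOAD_FAST p → push 34. Stack: [34]
LOAD_CONST → push 11. Stack: [34, 11]
BINARY_OP * → 34 * 11 = 374. Stack: [374]
STORE_FAST p → p=374. Stack: []
LOAD_FAST i → push 0. Stack: [0]
LOAD_CONST → push 1. Stack: [0, 1]
BINARY_OP + → 0 + 1 = 1. Stack: [1]
STORE_FAST i → i=1. Stack: []
LOAD_FAST i → push 1. Stack: [1]
LOAD_CONST → push 2. Stack: [1, 2]
COMPARE_OP bool(<) → 1 vs 2 = True. Stack: [True]
POP_JUMP_IF_FALSE → pop True; no jump. Stack: []
LOAD_FAST p → push 374. Stack: [374]
LOAD_CONST → push 11. Stack: [374, 11]
BINARY_OP * → 374 * 11 = 4114. Stack: [4114]
STORE_FAST p → p=4114. Stack: []
LOAD_FAST i → push 1. Stack: [1]
LOAD_CONST → push 1. Stack: [1, 1]
BINARY_OP + → 1 + 1 = 2. Stack: [2]
STORE_FAST i → i=2. Stack: []
LOAD_FAST i → push 2. Stack: [2]
LOAD_CONST → push 2. Stack: [2, 2]
COMPARE_OP bool(<) → 2 vs 2 = False. Stack: [False]
POP_JUMP_IF_FALSE → pop False; jump. Stack: []
LOAD_FAST p → push 4114. Stack: [4114]
RETURN_VALUE → return 4114.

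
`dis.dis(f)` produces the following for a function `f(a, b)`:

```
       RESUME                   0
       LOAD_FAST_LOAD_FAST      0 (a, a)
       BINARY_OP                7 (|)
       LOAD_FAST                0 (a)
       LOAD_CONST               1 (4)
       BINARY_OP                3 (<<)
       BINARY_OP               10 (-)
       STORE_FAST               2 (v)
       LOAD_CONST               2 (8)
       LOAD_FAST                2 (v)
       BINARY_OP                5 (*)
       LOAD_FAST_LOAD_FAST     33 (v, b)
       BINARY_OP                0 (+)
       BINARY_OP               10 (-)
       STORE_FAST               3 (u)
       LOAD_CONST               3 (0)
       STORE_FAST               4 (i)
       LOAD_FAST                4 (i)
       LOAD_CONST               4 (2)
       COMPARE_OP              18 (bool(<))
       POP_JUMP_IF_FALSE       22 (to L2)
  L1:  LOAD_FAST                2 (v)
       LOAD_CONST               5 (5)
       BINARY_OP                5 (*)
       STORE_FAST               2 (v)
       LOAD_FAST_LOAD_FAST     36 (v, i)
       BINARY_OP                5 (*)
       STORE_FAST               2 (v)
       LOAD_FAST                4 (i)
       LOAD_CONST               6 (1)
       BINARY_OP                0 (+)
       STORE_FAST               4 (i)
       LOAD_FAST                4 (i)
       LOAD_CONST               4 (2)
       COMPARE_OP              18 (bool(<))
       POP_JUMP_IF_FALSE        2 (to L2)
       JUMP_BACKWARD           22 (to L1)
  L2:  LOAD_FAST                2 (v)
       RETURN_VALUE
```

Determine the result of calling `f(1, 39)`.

LOAD_FAST_LOAD_FAST a,a → push 1,1. Stack: [1, 1]
BINARY_OP | → 1 | 1 = 1. Stack: [1]
LOAD_FAST a → push 1. Stack: [1, 1]
LOAD_CONST → push 4. Stack: [1, 1, 4]
BINARY_OP << → 1 << 4 = 16. Stack: [1, 16]
BINARY_OP - → 1 - 16 = -15. Stack: [-15]
STORE_FAST v → v=-15. Stack: []
LOAD_CONST → push 8. Stack: [8]
LOAD_FAST v → push -15. Stack: [8, -15]
BINARY_OP * → 8 * -15 = -120. Stack: [-120]
LOAD_FAST_LOAD_FAST v,b → push -15,39. Stack: [-120, -15, 39]
BINARY_OP + → -15 + 39 = 24. Stack: [-120, 24]
BINARY_OP - → -120 - 24 = -144. Stack: [-144]
STORE_FAST u → u=-144. Stack: []
LOAD_CONST → push 0. Stack: [0]
STORE_FAST i → i=0. Stack: []
LOAD_FAST i → push 0. Stack: [0]
LOAD_CONST → push 2. Stack: [0, 2]
COMPARE_OP bool(<) → 0 vs 2 = True. Stack: [True]
POP_JUMP_IF_FALSE → pop True; no jump. Stack: []
LOAD_FAST v → push -15. Stack: [-15]
LOAD_CONST → push 5. Stack: [-15, 5]
BINARY_OP * → -15 * 5 = -75. Stack: [-75]
STORE_FAST v → v=-75. Stack: []
LOAD_FAST_LOAD_FAST v,i → push -75,0. Stack: [-75, 0]
BINARY_OP * → -75 * 0 = 0. Stack: [0]
STORE_FAST v → v=0. Stack: []
LOAD_FAST i → push 0. Stack: [0]
LOAD_CONST → push 1. Stack: [0, 1]
BINARY_OP + → 0 + 1 = 1. Stack: [1]
STORE_FAST i → i=1. Stack: []
LOAD_FAST i → push 1. Stack: [1]
LOAD_CONST → push 2. Stack: [1, 2]
COMPARE_OP bool(<) → 1 vs 2 = True. Stack: [True]
POP_JUMP_IF_FALSE → pop True; no jump. Stack: []
LOAD_FAST v → push 0. Stack: [0]
LOAD_CONST → push 5. Stack: [0, 5]
BINARY_OP * → 0 * 5 = 0. Stack: [0]
STORE_FAST v → v=0. Stack: []
LOAD_FAST_LOAD_FAST v,i → push 0,1. Stack: [0, 1]
BINARY_OP * → 0 * 1 = 0. Stack: [0]
STORE_FAST v → v=0. Stack: []
LOAD_FAST i → push 1. Stack: [1]
LOAD_CONST → push 1. Stack: [1, 1]
BINARY_OP + → 1 + 1 = 2. Stack: [2]
STORE_FAST i → i=2. Stack: []
LOAD_FAST i → push 2. Stack: [2]
LOAD_CONST → push 2. Stack: [2, 2]
COMPARE_OP bool(<) → 2 vs 2 = False. Stack: [False]
POP_JUMP_IF_FALSE → pop False; jump. Stack: []
LOAD_FAST v → push 0. Stack: [0]
RETURN_VALUE → return 0.

0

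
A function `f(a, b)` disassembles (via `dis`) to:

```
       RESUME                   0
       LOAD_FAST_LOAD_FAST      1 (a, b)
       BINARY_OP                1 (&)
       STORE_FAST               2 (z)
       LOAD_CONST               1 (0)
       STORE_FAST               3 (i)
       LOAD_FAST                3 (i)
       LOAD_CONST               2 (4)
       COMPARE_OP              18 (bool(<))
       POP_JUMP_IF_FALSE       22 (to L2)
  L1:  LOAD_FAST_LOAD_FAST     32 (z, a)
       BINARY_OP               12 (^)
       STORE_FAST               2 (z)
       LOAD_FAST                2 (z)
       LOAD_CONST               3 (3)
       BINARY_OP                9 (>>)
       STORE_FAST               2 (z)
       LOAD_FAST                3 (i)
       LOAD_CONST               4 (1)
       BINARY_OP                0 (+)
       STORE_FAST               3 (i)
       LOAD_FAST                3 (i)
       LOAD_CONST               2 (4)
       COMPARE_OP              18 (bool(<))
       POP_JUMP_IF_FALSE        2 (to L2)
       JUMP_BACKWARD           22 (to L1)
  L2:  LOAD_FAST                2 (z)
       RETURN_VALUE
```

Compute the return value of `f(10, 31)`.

LOAD_FAST_LOAD_FAST a,b → push 10,31
BINARY_OP & → 10 & 31 = 10
STORE_FAST z → z=10
LOAD_CONST → push 0
STORE_FAST i → i=0
LOAD_FAST i → push 0
LOAD_CONST → push 4
COMPARE_OP bool(<) → 0 vs 4 = True
POP_JUMP_IF_FALSE → pop True; no jump
LOAD_FAST_LOAD_FAST z,a → push 10,10
BINARY_OP ^ → 10 ^ 10 = 0
STORE_FAST z → z=0
LOAD_FAST z → push 0
LOAD_CONST → push 3
BINARY_OP >> → 0 >> 3 = 0
STORE_FAST z → z=0
LOAD_FAST i → push 0
LOAD_CONST → push 1
BINARY_OP + → 0 + 1 = 1
STORE_FAST i → i=1
LOAD_FAST i → push 1
LOAD_CONST → push 4
COMPARE_OP bool(<) → 1 vs 4 = True
POP_JUMP_IF_FALSE → pop True; no jump
LOAD_FAST_LOAD_FAST z,a → push 0,10
BINARY_OP ^ → 0 ^ 10 = 10
STORE_FAST z → z=10
LOAD_FAST z → push 10
LOAD_CONST → push 3
BINARY_OP >> → 10 >> 3 = 1
STORE_FAST z → z=1
LOAD_FAST i → push 1
LOAD_CONST → push 1
BINARY_OP + → 1 + 1 = 2
STORE_FAST i → i=2
LOAD_FAST i → push 2
LOAD_CONST → push 4
COMPARE_OP bool(<) → 2 vs 4 = True
POP_JUMP_IF_FALSE → pop True; no jump
LOAD_FAST_LOAD_FAST z,a → push 1,10
BINARY_OP ^ → 1 ^ 10 = 11
STORE_FAST z → z=11
LOAD_FAST z → push 11
LOAD_CONST → push 3
BINARY_OP >> → 11 >> 3 = 1
STORE_FAST z → z=1
LOAD_FAST i → push 2
LOAD_CONST → push 1
BINARY_OP + → 2 + 1 = 3
STORE_FAST i → i=3
LOAD_FAST i → push 3
LOAD_CONST → push 4
COMPARE_OP bool(<) → 3 vs 4 = True
POP_JUMP_IF_FALSE → pop True; no jump
LOAD_FAST_LOAD_FAST z,a → push 1,10
BINARY_OP ^ → 1 ^ 10 = 11
STORE_FAST z → z=11
LOAD_FAST z → push 11
LOAD_CONST → push 3
BINARY_OP >> → 11 >> 3 = 1
STORE_FAST z → z=1
LOAD_FAST i → push 3
LOAD_CONST → push 1
BINARY_OP + → 3 + 1 = 4
STORE_FAST i → i=4
LOAD_FAST i → push 4
LOAD_CONST → push 4
COMPARE_OP bool(<) → 4 vs 4 = False
POP_JUMP_IF_FALSE → pop False; jump
LOAD_FAST z → push 1
RETURN_VALUE → return 1.

1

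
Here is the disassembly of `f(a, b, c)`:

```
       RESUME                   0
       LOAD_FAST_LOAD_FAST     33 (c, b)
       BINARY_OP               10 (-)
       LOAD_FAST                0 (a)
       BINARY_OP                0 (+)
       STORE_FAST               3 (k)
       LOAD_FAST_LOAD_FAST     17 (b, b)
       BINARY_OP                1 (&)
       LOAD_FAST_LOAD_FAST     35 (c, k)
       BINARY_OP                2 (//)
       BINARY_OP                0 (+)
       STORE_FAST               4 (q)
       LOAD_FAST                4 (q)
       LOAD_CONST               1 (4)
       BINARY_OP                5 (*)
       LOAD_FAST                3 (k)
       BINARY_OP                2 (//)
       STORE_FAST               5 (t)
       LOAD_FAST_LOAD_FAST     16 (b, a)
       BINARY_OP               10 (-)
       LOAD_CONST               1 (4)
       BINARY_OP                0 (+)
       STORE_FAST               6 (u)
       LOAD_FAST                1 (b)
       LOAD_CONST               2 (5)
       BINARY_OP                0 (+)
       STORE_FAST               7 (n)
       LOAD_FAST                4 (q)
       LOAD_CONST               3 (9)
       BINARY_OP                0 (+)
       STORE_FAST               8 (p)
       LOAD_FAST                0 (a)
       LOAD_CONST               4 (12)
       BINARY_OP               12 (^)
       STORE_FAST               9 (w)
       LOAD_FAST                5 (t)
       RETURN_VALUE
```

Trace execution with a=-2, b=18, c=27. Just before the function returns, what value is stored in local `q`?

21

LOAD_FAST_LOAD_FAST c,b → push 27,18. Stack: [27, 18]
BINARY_OP - → 27 - 18 = 9. Stack: [9]
LOAD_FAST a → push -2. Stack: [9, -2]
BINARY_OP + → 9 + -2 = 7. Stack: [7]
STORE_FAST k → k=7. Stack: []
LOAD_FAST_LOAD_FAST b,b → push 18,18. Stack: [18, 18]
BINARY_OP & → 18 & 18 = 18. Stack: [18]
LOAD_FAST_LOAD_FAST c,k → push 27,7. Stack: [18, 27, 7]
BINARY_OP // → 27 // 7 = 3. Stack: [18, 3]
BINARY_OP + → 18 + 3 = 21. Stack: [21]
STORE_FAST q → q=21. Stack: []
LOAD_FAST q → push 21. Stack: [21]
LOAD_CONST → push 4. Stack: [21, 4]
BINARY_OP * → 21 * 4 = 84. Stack: [84]
LOAD_FAST k → push 7. Stack: [84, 7]
BINARY_OP // → 84 // 7 = 12. Stack: [12]
STORE_FAST t → t=12. Stack: []
LOAD_FAST_LOAD_FAST b,a → push 18,-2. Stack: [18, -2]
BINARY_OP - → 18 - -2 = 20. Stack: [20]
LOAD_CONST → push 4. Stack: [20, 4]
BINARY_OP + → 20 + 4 = 24. Stack: [24]
STORE_FAST u → u=24. Stack: []
LOAD_FAST b → push 18. Stack: [18]
LOAD_CONST → push 5. Stack: [18, 5]
BINARY_OP + → 18 + 5 = 23. Stack: [23]
STORE_FAST n → n=23. Stack: []
LOAD_FAST q → push 21. Stack: [21]
LOAD_CONST → push 9. Stack: [21, 9]
BINARY_OP + → 21 + 9 = 30. Stack: [30]
STORE_FAST p → p=30. Stack: []
LOAD_FAST a → push -2. Stack: [-2]
LOAD_CONST → push 12. Stack: [-2, 12]
BINARY_OP ^ → -2 ^ 12 = -14. Stack: [-14]
STORE_FAST w → w=-14. Stack: []
LOAD_FAST t → push 12. Stack: [12]
RETURN_VALUE → return 12.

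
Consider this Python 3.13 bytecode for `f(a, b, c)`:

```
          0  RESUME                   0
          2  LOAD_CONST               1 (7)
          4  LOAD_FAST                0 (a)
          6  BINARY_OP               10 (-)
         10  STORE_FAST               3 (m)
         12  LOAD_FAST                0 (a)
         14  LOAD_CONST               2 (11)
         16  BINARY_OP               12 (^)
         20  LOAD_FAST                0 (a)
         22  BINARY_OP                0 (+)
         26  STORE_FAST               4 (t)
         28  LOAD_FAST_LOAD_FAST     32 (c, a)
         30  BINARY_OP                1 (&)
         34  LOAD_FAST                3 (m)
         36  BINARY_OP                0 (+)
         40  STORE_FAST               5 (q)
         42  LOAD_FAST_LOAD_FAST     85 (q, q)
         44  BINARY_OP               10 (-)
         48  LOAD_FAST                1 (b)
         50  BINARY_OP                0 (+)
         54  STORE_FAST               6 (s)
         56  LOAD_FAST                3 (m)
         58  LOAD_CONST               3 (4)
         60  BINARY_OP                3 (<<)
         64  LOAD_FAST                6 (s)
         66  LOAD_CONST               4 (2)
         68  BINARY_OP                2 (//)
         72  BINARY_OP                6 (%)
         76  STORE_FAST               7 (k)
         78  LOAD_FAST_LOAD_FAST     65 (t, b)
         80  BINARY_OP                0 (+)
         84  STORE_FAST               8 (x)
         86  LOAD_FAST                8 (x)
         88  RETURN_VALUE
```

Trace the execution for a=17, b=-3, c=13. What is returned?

40

LOAD_CONST → push 7. Stack: [7]
LOAD_FAST a → push 17. Stack: [7, 17]
BINARY_OP - → 7 - 17 = -10. Stack: [-10]
STORE_FAST m → m=-10. Stack: []
LOAD_FAST a → push 17. Stack: [17]
LOAD_CONST → push 11. Stack: [17, 11]
BINARY_OP ^ → 17 ^ 11 = 26. Stack: [26]
LOAD_FAST a → push 17. Stack: [26, 17]
BINARY_OP + → 26 + 17 = 43. Stack: [43]
STORE_FAST t → t=43. Stack: []
LOAD_FAST_LOAD_FAST c,a → push 13,17. Stack: [13, 17]
BINARY_OP & → 13 & 17 = 1. Stack: [1]
LOAD_FAST m → push -10. Stack: [1, -10]
BINARY_OP + → 1 + -10 = -9. Stack: [-9]
STORE_FAST q → q=-9. Stack: []
LOAD_FAST_LOAD_FAST q,q → push -9,-9. Stack: [-9, -9]
BINARY_OP - → -9 - -9 = 0. Stack: [0]
LOAD_FAST b → push -3. Stack: [0, -3]
BINARY_OP + → 0 + -3 = -3. Stack: [-3]
STORE_FAST s → s=-3. Stack: []
LOAD_FAST m → push -10. Stack: [-10]
LOAD_CONST → push 4. Stack: [-10, 4]
BINARY_OP << → -10 << 4 = -160. Stack: [-160]
LOAD_FAST s → push -3. Stack: [-160, -3]
LOAD_CONST → push 2. Stack: [-160, -3, 2]
BINARY_OP // → -3 // 2 = -2. Stack: [-160, -2]
BINARY_OP % → -160 % -2 = 0. Stack: [0]
STORE_FAST k → k=0. Stack: []
LOAD_FAST_LOAD_FAST t,b → push 43,-3. Stack: [43, -3]
BINARY_OP + → 43 + -3 = 40. Stack: [40]
STORE_FAST x → x=40. Stack: []
LOAD_FAST x → push 40. Stack: [40]
RETURN_VALUE → return 40.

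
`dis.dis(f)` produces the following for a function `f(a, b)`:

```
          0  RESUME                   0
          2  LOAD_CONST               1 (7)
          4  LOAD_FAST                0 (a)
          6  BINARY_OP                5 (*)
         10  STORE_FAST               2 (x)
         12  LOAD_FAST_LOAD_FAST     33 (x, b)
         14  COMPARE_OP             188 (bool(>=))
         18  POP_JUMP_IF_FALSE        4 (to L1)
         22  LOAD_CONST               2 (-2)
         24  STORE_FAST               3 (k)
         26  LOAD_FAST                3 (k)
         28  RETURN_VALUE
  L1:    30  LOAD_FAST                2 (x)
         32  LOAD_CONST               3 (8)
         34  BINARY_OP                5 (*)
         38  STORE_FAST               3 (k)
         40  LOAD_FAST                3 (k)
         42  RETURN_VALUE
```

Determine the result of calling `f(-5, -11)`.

LOAD_CONST → push 7. Stack: [7]
LOAD_FAST a → push -5. Stack: [7, -5]
BINARY_OP * → 7 * -5 = -35. Stack: [-35]
STORE_FAST x → x=-35. Stack: []
LOAD_FAST_LOAD_FAST x,b → push -35,-11. Stack: [-35, -11]
COMPARE_OP bool(>=) → -35 vs -11 = False. Stack: [False]
POP_JUMP_IF_FALSE → pop False; jump. Stack: []
LOAD_FAST x → push -35. Stack: [-35]
LOAD_CONST → push 8. Stack: [-35, 8]
BINARY_OP * → -35 * 8 = -280. Stack: [-280]
STORE_FAST k → k=-280. Stack: []
LOAD_FAST k → push -280. Stack: [-280]
RETURN_VALUE → return -280.

-280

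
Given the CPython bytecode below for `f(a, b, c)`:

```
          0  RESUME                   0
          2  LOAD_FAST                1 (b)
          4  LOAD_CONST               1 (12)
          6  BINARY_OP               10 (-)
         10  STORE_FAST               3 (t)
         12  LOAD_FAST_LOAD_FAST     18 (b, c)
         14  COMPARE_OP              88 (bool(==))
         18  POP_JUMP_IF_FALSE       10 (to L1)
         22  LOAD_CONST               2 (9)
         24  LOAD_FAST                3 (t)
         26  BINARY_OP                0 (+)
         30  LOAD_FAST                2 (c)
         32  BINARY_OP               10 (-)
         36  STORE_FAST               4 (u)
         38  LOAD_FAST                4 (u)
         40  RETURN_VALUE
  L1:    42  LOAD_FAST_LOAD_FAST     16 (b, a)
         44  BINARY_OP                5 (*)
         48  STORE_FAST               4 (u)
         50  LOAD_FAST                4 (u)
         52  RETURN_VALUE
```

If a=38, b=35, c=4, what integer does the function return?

1330

LOAD_FAST b → push 35. Stack: [35]
LOAD_CONST → push 12. Stack: [35, 12]
BINARY_OP - → 35 - 12 = 23. Stack: [23]
STORE_FAST t → t=23. Stack: []
LOAD_FAST_LOAD_FAST b,c → push 35,4. Stack: [35, 4]
COMPARE_OP bool(==) → 35 vs 4 = False. Stack: [False]
POP_JUMP_IF_FALSE → pop False; jump. Stack: []
LOAD_FAST_LOAD_FAST b,a → push 35,38. Stack: [35, 38]
BINARY_OP * → 35 * 38 = 1330. Stack: [1330]
STORE_FAST u → u=1330. Stack: []
LOAD_FAST u → push 1330. Stack: [1330]
RETURN_VALUE → return 1330.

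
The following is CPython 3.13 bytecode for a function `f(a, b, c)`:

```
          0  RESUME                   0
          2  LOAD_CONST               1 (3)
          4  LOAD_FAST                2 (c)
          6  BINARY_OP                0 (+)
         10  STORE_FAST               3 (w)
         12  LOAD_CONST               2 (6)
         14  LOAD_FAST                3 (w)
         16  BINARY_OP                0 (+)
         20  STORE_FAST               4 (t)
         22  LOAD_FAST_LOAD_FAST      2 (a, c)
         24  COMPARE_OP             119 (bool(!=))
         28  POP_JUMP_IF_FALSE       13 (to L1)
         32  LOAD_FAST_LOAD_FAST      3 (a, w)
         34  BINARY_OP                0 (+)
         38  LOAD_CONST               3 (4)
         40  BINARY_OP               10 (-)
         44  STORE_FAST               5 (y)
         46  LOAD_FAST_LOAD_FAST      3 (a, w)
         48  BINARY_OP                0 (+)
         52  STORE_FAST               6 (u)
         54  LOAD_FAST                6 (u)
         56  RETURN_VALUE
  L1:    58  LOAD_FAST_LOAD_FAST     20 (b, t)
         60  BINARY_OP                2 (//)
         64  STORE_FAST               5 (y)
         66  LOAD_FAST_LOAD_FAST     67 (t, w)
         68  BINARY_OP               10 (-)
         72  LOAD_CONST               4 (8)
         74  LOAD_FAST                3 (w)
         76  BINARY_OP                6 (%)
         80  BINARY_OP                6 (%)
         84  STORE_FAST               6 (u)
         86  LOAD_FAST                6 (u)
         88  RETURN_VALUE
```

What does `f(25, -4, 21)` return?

49

LOAD_CONST → push 3. Stack: [3]
LOAD_FAST c → push 21. Stack: [3, 21]
BINARY_OP + → 3 + 21 = 24. Stack: [24]
STORE_FAST w → w=24. Stack: []
LOAD_CONST → push 6. Stack: [6]
LOAD_FAST w → push 24. Stack: [6, 24]
BINARY_OP + → 6 + 24 = 30. Stack: [30]
STORE_FAST t → t=30. Stack: []
LOAD_FAST_LOAD_FAST a,c → push 25,21. Stack: [25, 21]
COMPARE_OP bool(!=) → 25 vs 21 = True. Stack: [True]
POP_JUMP_IF_FALSE → pop True; no jump. Stack: []
LOAD_FAST_LOAD_FAST a,w → push 25,24. Stack: [25, 24]
BINARY_OP + → 25 + 24 = 49. Stack: [49]
LOAD_CONST → push 4. Stack: [49, 4]
BINARY_OP - → 49 - 4 = 45. Stack: [45]
STORE_FAST y → y=45. Stack: []
LOAD_FAST_LOAD_FAST a,w → push 25,24. Stack: [25, 24]
BINARY_OP + → 25 + 24 = 49. Stack: [49]
STORE_FAST u → u=49. Stack: []
LOAD_FAST u → push 49. Stack: [49]
RETURN_VALUE → return 49.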